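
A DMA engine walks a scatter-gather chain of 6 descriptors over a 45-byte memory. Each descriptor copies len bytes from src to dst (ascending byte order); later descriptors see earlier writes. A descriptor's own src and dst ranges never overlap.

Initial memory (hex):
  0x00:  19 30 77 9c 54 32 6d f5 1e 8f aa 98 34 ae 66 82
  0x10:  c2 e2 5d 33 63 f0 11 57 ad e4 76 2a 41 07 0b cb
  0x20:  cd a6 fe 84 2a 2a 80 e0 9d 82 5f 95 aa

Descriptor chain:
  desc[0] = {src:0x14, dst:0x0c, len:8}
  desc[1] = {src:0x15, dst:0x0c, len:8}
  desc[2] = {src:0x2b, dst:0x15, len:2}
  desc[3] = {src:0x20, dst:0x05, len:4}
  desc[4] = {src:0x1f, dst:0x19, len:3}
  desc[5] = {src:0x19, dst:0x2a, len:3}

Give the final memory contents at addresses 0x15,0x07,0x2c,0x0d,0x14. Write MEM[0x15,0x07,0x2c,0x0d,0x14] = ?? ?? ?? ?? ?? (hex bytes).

#0 dst[0x0c+8] := {0x63,0xf0,0x11,0x57,0xad,0xe4,0x76,0x2a}
#1 dst[0x0c+8] := {0xf0,0x11,0x57,0xad,0xe4,0x76,0x2a,0x41}
#2 dst[0x15+2] := {0x95,0xaa}
#3 dst[0x05+4] := {0xcd,0xa6,0xfe,0x84}
#4 dst[0x19+3] := {0xcb,0xcd,0xa6}
#5 dst[0x2a+3] := {0xcb,0xcd,0xa6}
query mem[0x15]=0x95, mem[0x07]=0xfe, mem[0x2c]=0xa6, mem[0x0d]=0x11, mem[0x14]=0x63

MEM[0x15,0x07,0x2c,0x0d,0x14] = 95 fe a6 11 63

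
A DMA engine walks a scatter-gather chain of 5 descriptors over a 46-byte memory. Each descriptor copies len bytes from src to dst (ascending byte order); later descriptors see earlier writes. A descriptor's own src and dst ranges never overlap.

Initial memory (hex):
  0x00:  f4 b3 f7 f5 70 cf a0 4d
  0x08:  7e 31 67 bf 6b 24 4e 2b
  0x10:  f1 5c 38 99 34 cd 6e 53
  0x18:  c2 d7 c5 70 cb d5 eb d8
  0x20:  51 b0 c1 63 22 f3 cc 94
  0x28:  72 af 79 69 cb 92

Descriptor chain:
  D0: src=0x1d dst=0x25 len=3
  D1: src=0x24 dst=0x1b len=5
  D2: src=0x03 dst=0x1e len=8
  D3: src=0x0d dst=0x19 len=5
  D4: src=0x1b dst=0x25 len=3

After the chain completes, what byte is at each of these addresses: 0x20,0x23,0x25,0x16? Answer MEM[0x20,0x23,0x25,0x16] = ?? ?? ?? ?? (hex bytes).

[0] 0x1d->0x25 len=3 : d5 eb d8
[1] 0x24->0x1b len=5 : 22 d5 eb d8 72
[2] 0x03->0x1e len=8 : f5 70 cf a0 4d 7e 31 67
[3] 0x0d->0x19 len=5 : 24 4e 2b f1 5c
[4] 0x1b->0x25 len=3 : 2b f1 5c
query mem[0x20]=0xcf, mem[0x23]=0x7e, mem[0x25]=0x2b, mem[0x16]=0x6e

MEM[0x20,0x23,0x25,0x16] = cf 7e 2b 6e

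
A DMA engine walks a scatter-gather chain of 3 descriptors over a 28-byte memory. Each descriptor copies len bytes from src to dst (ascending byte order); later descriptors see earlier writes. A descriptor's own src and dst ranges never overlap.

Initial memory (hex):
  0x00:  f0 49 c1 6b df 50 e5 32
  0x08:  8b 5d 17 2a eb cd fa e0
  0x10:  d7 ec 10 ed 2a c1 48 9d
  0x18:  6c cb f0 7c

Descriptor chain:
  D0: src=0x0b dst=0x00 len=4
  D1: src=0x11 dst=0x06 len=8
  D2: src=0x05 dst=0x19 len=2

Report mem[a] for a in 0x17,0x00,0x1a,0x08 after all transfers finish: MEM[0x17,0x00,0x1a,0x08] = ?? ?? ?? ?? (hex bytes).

MEM[0x17,0x00,0x1a,0x08] = 9d 2a ec ed

D0: mem[0x00..0x03] <- [2a eb cd fa]
D1: mem[0x06..0x0d] <- [ec 10 ed 2a c1 48 9d 6c]
D2: mem[0x19..0x1a] <- [50 ec]
query mem[0x17]=0x9d, mem[0x00]=0x2a, mem[0x1a]=0xec, mem[0x08]=0xed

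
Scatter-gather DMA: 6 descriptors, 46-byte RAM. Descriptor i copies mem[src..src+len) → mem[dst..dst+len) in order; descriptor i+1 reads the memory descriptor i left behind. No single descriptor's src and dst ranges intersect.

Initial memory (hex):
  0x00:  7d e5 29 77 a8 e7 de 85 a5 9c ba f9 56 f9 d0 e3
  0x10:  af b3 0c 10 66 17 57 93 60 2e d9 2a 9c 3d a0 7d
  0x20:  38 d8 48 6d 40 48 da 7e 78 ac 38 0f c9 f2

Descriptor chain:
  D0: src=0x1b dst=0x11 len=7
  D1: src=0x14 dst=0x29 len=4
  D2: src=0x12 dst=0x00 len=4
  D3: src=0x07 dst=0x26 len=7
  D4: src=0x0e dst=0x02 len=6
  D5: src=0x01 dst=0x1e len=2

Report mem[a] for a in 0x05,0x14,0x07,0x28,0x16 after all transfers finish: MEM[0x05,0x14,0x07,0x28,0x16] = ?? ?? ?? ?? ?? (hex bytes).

MEM[0x05,0x14,0x07,0x28,0x16] = 2a a0 3d 9c 38

#0 dst[0x11+7] := {0x2a,0x9c,0x3d,0xa0,0x7d,0x38,0xd8}
#1 dst[0x29+4] := {0xa0,0x7d,0x38,0xd8}
#2 dst[0x00+4] := {0x9c,0x3d,0xa0,0x7d}
#3 dst[0x26+7] := {0x85,0xa5,0x9c,0xba,0xf9,0x56,0xf9}
#4 dst[0x02+6] := {0xd0,0xe3,0xaf,0x2a,0x9c,0x3d}
#5 dst[0x1e+2] := {0x3d,0xd0}
query mem[0x05]=0x2a, mem[0x14]=0xa0, mem[0x07]=0x3d, mem[0x28]=0x9c, mem[0x16]=0x38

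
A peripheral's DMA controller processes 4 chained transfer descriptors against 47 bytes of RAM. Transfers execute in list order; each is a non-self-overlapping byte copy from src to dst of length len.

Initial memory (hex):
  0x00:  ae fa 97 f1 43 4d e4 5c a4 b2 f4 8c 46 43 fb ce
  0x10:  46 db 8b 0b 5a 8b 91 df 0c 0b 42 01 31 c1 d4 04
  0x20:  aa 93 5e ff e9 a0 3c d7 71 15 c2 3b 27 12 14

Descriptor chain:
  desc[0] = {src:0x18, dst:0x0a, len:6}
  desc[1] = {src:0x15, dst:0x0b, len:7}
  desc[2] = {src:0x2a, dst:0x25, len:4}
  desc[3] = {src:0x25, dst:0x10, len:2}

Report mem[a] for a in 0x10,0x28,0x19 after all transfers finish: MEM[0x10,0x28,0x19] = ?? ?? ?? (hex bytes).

D0: mem[0x0a..0x0f] <- [0c 0b 42 01 31 c1]
D1: mem[0x0b..0x11] <- [8b 91 df 0c 0b 42 01]
D2: mem[0x25..0x28] <- [c2 3b 27 12]
D3: mem[0x10..0x11] <- [c2 3b]
query mem[0x10]=0xc2, mem[0x28]=0x12, mem[0x19]=0x0b

MEM[0x10,0x28,0x19] = c2 12 0b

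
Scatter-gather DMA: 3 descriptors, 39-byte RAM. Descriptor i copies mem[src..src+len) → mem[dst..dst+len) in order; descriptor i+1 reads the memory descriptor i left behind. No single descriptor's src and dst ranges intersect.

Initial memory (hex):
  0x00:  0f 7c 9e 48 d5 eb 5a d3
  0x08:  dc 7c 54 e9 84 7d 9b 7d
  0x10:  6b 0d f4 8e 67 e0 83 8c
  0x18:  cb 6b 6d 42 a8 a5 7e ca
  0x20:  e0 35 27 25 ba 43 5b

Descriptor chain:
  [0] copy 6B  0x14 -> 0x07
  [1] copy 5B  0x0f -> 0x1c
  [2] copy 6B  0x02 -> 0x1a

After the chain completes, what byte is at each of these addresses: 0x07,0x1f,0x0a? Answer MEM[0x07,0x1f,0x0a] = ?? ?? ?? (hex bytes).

MEM[0x07,0x1f,0x0a] = 67 67 8c

D0: mem[0x07..0x0c] <- [67 e0 83 8c cb 6b]
D1: mem[0x1c..0x20] <- [7d 6b 0d f4 8e]
D2: mem[0x1a..0x1f] <- [9e 48 d5 eb 5a 67]
query mem[0x07]=0x67, mem[0x1f]=0x67, mem[0x0a]=0x8c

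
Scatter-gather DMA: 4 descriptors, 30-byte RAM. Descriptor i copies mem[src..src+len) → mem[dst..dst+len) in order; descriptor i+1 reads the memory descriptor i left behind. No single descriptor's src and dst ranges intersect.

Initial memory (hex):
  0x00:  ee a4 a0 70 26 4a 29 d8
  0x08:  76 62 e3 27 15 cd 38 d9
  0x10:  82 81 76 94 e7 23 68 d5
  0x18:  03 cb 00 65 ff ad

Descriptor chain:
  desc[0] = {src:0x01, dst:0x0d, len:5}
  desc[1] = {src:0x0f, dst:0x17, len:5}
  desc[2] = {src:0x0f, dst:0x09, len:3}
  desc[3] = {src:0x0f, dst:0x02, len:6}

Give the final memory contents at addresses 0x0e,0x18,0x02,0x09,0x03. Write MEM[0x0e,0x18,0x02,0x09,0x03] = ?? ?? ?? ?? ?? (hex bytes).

  after D0: wrote 5B at 0x0d = a4a070264a
  after D1: wrote 5B at 0x17 = 70264a7694
  after D2: wrote 3B at 0x09 = 70264a
  after D3: wrote 6B at 0x02 = 70264a7694e7
query mem[0x0e]=0xa0, mem[0x18]=0x26, mem[0x02]=0x70, mem[0x09]=0x70, mem[0x03]=0x26

MEM[0x0e,0x18,0x02,0x09,0x03] = a0 26 70 70 26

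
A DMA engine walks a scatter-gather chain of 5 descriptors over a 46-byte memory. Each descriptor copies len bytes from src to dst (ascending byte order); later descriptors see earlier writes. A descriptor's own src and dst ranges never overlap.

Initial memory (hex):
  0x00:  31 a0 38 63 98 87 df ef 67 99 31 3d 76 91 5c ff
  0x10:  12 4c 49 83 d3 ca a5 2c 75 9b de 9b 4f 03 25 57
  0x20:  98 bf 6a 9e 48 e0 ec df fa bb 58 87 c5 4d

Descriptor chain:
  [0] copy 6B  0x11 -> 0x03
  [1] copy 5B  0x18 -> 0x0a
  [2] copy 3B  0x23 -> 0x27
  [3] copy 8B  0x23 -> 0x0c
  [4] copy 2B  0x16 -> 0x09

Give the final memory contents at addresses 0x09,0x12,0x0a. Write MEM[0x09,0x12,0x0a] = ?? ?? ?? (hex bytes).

D0: mem[0x03..0x08] <- [4c 49 83 d3 ca a5]
D1: mem[0x0a..0x0e] <- [75 9b de 9b 4f]
D2: mem[0x27..0x29] <- [9e 48 e0]
D3: mem[0x0c..0x13] <- [9e 48 e0 ec 9e 48 e0 58]
D4: mem[0x09..0x0a] <- [a5 2c]
query mem[0x09]=0xa5, mem[0x12]=0xe0, mem[0x0a]=0x2c

MEM[0x09,0x12,0x0a] = a5 e0 2c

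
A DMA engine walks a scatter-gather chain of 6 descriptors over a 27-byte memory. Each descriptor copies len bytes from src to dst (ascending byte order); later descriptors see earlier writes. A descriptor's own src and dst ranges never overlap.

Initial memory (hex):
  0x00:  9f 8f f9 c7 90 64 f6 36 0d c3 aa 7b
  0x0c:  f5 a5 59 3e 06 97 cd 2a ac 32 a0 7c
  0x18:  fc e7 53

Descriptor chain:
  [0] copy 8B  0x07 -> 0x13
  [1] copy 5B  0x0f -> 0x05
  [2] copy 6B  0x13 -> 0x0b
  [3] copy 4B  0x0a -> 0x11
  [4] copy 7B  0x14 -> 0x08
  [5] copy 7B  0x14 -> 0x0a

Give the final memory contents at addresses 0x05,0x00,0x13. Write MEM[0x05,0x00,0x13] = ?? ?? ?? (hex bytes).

MEM[0x05,0x00,0x13] = 3e 9f 0d

D0: mem[0x13..0x1a] <- [36 0d c3 aa 7b f5 a5 59]
D1: mem[0x05..0x09] <- [3e 06 97 cd 36]
D2: mem[0x0b..0x10] <- [36 0d c3 aa 7b f5]
D3: mem[0x11..0x14] <- [aa 36 0d c3]
D4: mem[0x08..0x0e] <- [c3 c3 aa 7b f5 a5 59]
D5: mem[0x0a..0x10] <- [c3 c3 aa 7b f5 a5 59]
query mem[0x05]=0x3e, mem[0x00]=0x9f, mem[0x13]=0x0d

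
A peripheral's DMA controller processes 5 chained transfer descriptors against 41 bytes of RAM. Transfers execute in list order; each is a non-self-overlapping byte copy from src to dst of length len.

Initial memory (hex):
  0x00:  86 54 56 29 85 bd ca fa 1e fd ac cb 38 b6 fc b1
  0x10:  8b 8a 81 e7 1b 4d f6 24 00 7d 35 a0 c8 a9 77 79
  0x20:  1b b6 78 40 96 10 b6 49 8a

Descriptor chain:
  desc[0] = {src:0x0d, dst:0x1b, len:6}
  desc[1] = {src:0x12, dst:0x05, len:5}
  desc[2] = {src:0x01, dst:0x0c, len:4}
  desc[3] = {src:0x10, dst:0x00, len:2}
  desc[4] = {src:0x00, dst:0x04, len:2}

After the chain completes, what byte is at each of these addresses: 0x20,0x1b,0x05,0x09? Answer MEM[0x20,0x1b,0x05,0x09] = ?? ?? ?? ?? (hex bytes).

[0] 0x0d->0x1b len=6 : b6 fc b1 8b 8a 81
[1] 0x12->0x05 len=5 : 81 e7 1b 4d f6
[2] 0x01->0x0c len=4 : 54 56 29 85
[3] 0x10->0x00 len=2 : 8b 8a
[4] 0x00->0x04 len=2 : 8b 8a
query mem[0x20]=0x81, mem[0x1b]=0xb6, mem[0x05]=0x8a, mem[0x09]=0xf6

MEM[0x20,0x1b,0x05,0x09] = 81 b6 8a f6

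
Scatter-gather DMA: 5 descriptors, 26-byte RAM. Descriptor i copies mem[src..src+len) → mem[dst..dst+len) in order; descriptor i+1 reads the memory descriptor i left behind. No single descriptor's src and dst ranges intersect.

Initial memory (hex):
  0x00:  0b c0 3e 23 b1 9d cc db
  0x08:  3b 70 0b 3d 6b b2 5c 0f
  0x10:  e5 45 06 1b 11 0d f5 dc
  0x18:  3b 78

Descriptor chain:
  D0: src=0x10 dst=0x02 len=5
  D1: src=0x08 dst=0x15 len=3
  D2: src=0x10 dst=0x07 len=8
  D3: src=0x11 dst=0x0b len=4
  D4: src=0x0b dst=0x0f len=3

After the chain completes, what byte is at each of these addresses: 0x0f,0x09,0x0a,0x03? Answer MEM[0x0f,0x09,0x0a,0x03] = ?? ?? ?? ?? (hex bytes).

D0: mem[0x02..0x06] <- [e5 45 06 1b 11]
D1: mem[0x15..0x17] <- [3b 70 0b]
D2: mem[0x07..0x0e] <- [e5 45 06 1b 11 3b 70 0b]
D3: mem[0x0b..0x0e] <- [45 06 1b 11]
D4: mem[0x0f..0x11] <- [45 06 1b]
query mem[0x0f]=0x45, mem[0x09]=0x06, mem[0x0a]=0x1b, mem[0x03]=0x45

MEM[0x0f,0x09,0x0a,0x03] = 45 06 1b 45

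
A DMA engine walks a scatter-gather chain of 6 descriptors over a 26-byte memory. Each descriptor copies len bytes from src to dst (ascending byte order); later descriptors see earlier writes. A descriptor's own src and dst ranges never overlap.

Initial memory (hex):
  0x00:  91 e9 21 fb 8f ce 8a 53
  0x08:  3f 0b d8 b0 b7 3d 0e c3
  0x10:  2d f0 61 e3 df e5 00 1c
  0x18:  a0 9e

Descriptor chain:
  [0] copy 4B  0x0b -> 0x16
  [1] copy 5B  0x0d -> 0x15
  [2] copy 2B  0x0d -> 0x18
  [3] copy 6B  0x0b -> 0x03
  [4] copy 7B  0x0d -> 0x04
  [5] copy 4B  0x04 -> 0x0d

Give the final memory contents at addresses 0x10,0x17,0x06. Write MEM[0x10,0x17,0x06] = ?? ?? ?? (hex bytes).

MEM[0x10,0x17,0x06] = 2d c3 c3

#0 dst[0x16+4] := {0xb0,0xb7,0x3d,0x0e}
#1 dst[0x15+5] := {0x3d,0x0e,0xc3,0x2d,0xf0}
#2 dst[0x18+2] := {0x3d,0x0e}
#3 dst[0x03+6] := {0xb0,0xb7,0x3d,0x0e,0xc3,0x2d}
#4 dst[0x04+7] := {0x3d,0x0e,0xc3,0x2d,0xf0,0x61,0xe3}
#5 dst[0x0d+4] := {0x3d,0x0e,0xc3,0x2d}
query mem[0x10]=0x2d, mem[0x17]=0xc3, mem[0x06]=0xc3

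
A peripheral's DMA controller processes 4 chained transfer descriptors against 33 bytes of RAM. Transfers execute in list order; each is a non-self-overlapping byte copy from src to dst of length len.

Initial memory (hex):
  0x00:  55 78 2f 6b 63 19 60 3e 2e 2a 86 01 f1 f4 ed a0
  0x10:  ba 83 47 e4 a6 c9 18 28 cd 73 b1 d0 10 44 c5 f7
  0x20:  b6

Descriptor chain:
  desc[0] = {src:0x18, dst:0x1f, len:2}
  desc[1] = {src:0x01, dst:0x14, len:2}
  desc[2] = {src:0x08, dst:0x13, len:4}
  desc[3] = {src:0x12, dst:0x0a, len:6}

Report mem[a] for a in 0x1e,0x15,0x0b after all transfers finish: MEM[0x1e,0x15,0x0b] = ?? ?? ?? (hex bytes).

D0: mem[0x1f..0x20] <- [cd 73]
D1: mem[0x14..0x15] <- [78 2f]
D2: mem[0x13..0x16] <- [2e 2a 86 01]
D3: mem[0x0a..0x0f] <- [47 2e 2a 86 01 28]
query mem[0x1e]=0xc5, mem[0x15]=0x86, mem[0x0b]=0x2e

MEM[0x1e,0x15,0x0b] = c5 86 2e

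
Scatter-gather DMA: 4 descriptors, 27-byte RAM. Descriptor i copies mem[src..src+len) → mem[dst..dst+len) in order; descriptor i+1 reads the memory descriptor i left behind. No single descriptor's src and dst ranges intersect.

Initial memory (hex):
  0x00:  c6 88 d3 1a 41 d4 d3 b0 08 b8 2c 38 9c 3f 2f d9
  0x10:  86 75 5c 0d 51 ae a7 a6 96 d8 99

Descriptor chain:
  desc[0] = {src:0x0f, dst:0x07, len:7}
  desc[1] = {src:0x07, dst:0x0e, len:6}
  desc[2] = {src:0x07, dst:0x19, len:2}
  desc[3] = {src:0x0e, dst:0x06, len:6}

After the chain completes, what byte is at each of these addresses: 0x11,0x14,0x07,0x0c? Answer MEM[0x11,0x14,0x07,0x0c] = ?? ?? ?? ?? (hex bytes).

#0 dst[0x07+7] := {0xd9,0x86,0x75,0x5c,0x0d,0x51,0xae}
#1 dst[0x0e+6] := {0xd9,0x86,0x75,0x5c,0x0d,0x51}
#2 dst[0x19+2] := {0xd9,0x86}
#3 dst[0x06+6] := {0xd9,0x86,0x75,0x5c,0x0d,0x51}
query mem[0x11]=0x5c, mem[0x14]=0x51, mem[0x07]=0x86, mem[0x0c]=0x51

MEM[0x11,0x14,0x07,0x0c] = 5c 51 86 51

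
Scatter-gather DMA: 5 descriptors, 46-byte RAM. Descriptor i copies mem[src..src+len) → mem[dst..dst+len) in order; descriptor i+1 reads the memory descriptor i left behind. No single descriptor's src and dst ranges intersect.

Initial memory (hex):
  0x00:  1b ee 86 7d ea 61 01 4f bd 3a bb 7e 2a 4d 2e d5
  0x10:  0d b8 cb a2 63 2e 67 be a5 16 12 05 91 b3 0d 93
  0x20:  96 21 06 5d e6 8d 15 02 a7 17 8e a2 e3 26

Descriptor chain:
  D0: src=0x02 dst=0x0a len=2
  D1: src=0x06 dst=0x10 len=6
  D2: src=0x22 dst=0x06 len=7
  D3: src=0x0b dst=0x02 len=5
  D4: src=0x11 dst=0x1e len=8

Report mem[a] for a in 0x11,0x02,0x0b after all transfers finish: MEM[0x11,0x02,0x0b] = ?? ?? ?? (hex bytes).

  after D0: wrote 2B at 0x0a = 867d
  after D1: wrote 6B at 0x10 = 014fbd3a867d
  after D2: wrote 7B at 0x06 = 065de68d1502a7
  after D3: wrote 5B at 0x02 = 02a74d2ed5
  after D4: wrote 8B at 0x1e = 4fbd3a867d67bea5
query mem[0x11]=0x4f, mem[0x02]=0x02, mem[0x0b]=0x02

MEM[0x11,0x02,0x0b] = 4f 02 02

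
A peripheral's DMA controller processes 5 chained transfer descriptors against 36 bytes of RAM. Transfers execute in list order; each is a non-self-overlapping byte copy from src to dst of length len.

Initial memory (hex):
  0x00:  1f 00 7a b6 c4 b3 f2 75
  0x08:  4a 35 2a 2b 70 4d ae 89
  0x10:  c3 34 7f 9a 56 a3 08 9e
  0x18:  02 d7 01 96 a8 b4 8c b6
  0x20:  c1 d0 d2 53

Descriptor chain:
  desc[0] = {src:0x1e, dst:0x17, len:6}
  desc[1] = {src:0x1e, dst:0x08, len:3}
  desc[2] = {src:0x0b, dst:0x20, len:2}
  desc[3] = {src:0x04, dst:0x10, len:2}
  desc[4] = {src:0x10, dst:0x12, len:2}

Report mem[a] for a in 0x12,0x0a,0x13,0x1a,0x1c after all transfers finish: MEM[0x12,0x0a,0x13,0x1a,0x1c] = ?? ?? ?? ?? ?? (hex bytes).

MEM[0x12,0x0a,0x13,0x1a,0x1c] = c4 c1 b3 d0 53

[0] 0x1e->0x17 len=6 : 8c b6 c1 d0 d2 53
[1] 0x1e->0x08 len=3 : 8c b6 c1
[2] 0x0b->0x20 len=2 : 2b 70
[3] 0x04->0x10 len=2 : c4 b3
[4] 0x10->0x12 len=2 : c4 b3
query mem[0x12]=0xc4, mem[0x0a]=0xc1, mem[0x13]=0xb3, mem[0x1a]=0xd0, mem[0x1c]=0x53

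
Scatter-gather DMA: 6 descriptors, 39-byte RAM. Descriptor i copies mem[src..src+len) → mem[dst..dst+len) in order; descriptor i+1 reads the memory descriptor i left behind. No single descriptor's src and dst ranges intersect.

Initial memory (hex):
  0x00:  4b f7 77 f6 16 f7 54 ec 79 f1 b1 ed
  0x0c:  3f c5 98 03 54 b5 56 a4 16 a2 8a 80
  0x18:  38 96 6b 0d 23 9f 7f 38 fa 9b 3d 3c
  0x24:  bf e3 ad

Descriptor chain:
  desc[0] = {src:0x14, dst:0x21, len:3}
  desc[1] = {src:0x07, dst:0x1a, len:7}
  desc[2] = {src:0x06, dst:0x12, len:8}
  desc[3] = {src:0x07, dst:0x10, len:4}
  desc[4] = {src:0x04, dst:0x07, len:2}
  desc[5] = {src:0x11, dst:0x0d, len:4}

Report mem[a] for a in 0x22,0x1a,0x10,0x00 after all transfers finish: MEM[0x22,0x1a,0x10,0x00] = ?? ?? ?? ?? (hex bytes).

MEM[0x22,0x1a,0x10,0x00] = a2 ec 79 4b

D0: mem[0x21..0x23] <- [16 a2 8a]
D1: mem[0x1a..0x20] <- [ec 79 f1 b1 ed 3f c5]
D2: mem[0x12..0x19] <- [54 ec 79 f1 b1 ed 3f c5]
D3: mem[0x10..0x13] <- [ec 79 f1 b1]
D4: mem[0x07..0x08] <- [16 f7]
D5: mem[0x0d..0x10] <- [79 f1 b1 79]
query mem[0x22]=0xa2, mem[0x1a]=0xec, mem[0x10]=0x79, mem[0x00]=0x4b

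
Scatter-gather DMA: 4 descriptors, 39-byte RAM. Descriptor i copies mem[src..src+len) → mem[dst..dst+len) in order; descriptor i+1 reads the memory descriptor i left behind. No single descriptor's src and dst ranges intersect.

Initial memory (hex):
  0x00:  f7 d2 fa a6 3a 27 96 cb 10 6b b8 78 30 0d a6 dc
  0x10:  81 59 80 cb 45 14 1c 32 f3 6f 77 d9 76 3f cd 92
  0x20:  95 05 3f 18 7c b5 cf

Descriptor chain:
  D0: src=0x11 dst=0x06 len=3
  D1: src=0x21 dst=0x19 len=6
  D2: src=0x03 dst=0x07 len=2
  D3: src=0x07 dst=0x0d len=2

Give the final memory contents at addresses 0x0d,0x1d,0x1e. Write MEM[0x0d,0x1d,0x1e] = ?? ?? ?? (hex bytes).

MEM[0x0d,0x1d,0x1e] = a6 b5 cf

D0: mem[0x06..0x08] <- [59 80 cb]
D1: mem[0x19..0x1e] <- [05 3f 18 7c b5 cf]
D2: mem[0x07..0x08] <- [a6 3a]
D3: mem[0x0d..0x0e] <- [a6 3a]
query mem[0x0d]=0xa6, mem[0x1d]=0xb5, mem[0x1e]=0xcf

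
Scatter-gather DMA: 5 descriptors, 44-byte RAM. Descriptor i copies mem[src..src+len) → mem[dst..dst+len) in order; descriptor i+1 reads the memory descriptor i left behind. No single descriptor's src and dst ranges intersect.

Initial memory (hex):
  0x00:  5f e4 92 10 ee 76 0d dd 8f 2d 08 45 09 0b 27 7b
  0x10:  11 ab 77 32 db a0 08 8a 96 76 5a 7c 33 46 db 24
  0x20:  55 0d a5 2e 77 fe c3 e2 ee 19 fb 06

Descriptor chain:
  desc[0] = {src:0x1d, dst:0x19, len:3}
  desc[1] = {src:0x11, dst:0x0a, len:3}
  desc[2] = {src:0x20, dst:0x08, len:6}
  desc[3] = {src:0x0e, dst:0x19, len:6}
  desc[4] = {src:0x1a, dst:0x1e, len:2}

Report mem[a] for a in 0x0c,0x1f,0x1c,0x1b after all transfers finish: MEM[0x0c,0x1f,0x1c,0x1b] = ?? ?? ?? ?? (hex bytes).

MEM[0x0c,0x1f,0x1c,0x1b] = 77 11 ab 11

D0: mem[0x19..0x1b] <- [46 db 24]
D1: mem[0x0a..0x0c] <- [ab 77 32]
D2: mem[0x08..0x0d] <- [55 0d a5 2e 77 fe]
D3: mem[0x19..0x1e] <- [27 7b 11 ab 77 32]
D4: mem[0x1e..0x1f] <- [7b 11]
query mem[0x0c]=0x77, mem[0x1f]=0x11, mem[0x1c]=0xab, mem[0x1b]=0x11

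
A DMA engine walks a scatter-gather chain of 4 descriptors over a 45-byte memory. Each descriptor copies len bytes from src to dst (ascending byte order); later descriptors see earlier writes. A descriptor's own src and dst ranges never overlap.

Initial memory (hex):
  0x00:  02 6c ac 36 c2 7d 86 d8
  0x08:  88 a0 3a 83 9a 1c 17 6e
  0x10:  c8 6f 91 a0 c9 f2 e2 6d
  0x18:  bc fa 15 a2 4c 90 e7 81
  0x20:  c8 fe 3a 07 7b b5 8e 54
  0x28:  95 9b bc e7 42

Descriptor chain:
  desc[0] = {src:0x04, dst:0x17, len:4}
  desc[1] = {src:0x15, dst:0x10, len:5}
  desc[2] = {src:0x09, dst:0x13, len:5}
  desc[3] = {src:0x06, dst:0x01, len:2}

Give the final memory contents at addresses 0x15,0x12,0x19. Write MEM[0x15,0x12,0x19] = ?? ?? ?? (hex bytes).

MEM[0x15,0x12,0x19] = 83 c2 86

[0] 0x04->0x17 len=4 : c2 7d 86 d8
[1] 0x15->0x10 len=5 : f2 e2 c2 7d 86
[2] 0x09->0x13 len=5 : a0 3a 83 9a 1c
[3] 0x06->0x01 len=2 : 86 d8
query mem[0x15]=0x83, mem[0x12]=0xc2, mem[0x19]=0x86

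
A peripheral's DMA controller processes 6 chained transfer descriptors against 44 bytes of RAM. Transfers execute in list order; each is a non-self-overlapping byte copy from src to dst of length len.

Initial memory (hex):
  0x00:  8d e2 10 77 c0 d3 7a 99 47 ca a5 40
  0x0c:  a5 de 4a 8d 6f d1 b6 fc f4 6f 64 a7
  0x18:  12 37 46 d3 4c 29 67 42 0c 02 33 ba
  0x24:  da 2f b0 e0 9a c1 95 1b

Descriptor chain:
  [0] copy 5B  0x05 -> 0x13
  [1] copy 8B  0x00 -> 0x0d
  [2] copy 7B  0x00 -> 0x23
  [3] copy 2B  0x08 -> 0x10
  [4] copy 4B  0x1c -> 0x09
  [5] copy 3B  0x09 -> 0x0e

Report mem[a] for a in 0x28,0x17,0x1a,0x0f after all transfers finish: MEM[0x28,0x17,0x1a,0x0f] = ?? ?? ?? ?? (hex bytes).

D0: mem[0x13..0x17] <- [d3 7a 99 47 ca]
D1: mem[0x0d..0x14] <- [8d e2 10 77 c0 d3 7a 99]
D2: mem[0x23..0x29] <- [8d e2 10 77 c0 d3 7a]
D3: mem[0x10..0x11] <- [47 ca]
D4: mem[0x09..0x0c] <- [4c 29 67 42]
D5: mem[0x0e..0x10] <- [4c 29 67]
query mem[0x28]=0xd3, mem[0x17]=0xca, mem[0x1a]=0x46, mem[0x0f]=0x29

MEM[0x28,0x17,0x1a,0x0f] = d3 ca 46 29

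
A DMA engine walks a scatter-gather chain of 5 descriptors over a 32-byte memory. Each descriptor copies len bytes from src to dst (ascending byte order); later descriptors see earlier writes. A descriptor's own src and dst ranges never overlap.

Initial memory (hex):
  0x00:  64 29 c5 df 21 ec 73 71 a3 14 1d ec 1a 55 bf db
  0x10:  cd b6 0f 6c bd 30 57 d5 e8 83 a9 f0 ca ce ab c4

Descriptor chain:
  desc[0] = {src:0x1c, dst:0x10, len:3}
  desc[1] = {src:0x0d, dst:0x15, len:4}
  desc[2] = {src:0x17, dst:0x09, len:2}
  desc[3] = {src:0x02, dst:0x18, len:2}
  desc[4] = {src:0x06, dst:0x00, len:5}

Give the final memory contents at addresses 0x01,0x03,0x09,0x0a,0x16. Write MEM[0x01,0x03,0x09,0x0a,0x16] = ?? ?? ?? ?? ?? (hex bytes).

[0] 0x1c->0x10 len=3 : ca ce ab
[1] 0x0d->0x15 len=4 : 55 bf db ca
[2] 0x17->0x09 len=2 : db ca
[3] 0x02->0x18 len=2 : c5 df
[4] 0x06->0x00 len=5 : 73 71 a3 db ca
query mem[0x01]=0x71, mem[0x03]=0xdb, mem[0x09]=0xdb, mem[0x0a]=0xca, mem[0x16]=0xbf

MEM[0x01,0x03,0x09,0x0a,0x16] = 71 db db ca bf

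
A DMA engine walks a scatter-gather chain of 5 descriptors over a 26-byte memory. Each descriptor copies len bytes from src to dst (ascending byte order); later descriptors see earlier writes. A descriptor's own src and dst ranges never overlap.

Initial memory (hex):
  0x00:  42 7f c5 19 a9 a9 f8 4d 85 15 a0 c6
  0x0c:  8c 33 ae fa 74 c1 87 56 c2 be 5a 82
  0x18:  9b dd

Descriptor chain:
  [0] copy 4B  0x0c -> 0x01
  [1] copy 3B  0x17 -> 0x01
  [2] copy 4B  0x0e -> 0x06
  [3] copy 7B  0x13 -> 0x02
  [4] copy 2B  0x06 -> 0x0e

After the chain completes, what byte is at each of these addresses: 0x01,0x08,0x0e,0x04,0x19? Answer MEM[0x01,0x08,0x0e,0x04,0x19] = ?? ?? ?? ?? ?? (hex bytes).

D0: mem[0x01..0x04] <- [8c 33 ae fa]
D1: mem[0x01..0x03] <- [82 9b dd]
D2: mem[0x06..0x09] <- [ae fa 74 c1]
D3: mem[0x02..0x08] <- [56 c2 be 5a 82 9b dd]
D4: mem[0x0e..0x0f] <- [82 9b]
query mem[0x01]=0x82, mem[0x08]=0xdd, mem[0x0e]=0x82, mem[0x04]=0xbe, mem[0x19]=0xdd

MEM[0x01,0x08,0x0e,0x04,0x19] = 82 dd 82 be dd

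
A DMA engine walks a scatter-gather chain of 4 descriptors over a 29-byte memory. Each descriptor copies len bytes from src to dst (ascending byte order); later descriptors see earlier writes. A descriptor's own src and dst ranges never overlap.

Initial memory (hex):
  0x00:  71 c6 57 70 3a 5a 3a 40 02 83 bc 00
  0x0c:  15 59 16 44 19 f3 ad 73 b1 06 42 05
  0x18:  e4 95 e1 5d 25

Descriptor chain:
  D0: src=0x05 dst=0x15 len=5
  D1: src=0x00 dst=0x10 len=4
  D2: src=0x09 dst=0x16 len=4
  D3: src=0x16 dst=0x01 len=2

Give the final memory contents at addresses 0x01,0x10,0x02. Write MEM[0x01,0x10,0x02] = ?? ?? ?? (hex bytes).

MEM[0x01,0x10,0x02] = 83 71 bc

  after D0: wrote 5B at 0x15 = 5a3a400283
  after D1: wrote 4B at 0x10 = 71c65770
  after D2: wrote 4B at 0x16 = 83bc0015
  after D3: wrote 2B at 0x01 = 83bc
query mem[0x01]=0x83, mem[0x10]=0x71, mem[0x02]=0xbc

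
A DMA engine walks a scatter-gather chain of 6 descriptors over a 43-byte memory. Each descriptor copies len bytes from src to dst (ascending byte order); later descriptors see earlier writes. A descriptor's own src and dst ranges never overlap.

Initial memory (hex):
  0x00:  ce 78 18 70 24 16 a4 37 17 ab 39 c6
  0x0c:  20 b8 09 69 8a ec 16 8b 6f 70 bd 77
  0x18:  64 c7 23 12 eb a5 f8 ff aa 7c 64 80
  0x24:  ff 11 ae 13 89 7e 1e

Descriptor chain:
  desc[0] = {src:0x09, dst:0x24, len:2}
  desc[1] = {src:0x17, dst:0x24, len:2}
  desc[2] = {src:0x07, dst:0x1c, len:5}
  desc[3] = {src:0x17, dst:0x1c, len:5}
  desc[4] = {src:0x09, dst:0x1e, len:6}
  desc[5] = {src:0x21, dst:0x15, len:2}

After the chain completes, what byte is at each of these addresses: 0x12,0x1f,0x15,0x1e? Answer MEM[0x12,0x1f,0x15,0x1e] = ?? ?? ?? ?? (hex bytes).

MEM[0x12,0x1f,0x15,0x1e] = 16 39 20 ab

D0: mem[0x24..0x25] <- [ab 39]
D1: mem[0x24..0x25] <- [77 64]
D2: mem[0x1c..0x20] <- [37 17 ab 39 c6]
D3: mem[0x1c..0x20] <- [77 64 c7 23 12]
D4: mem[0x1e..0x23] <- [ab 39 c6 20 b8 09]
D5: mem[0x15..0x16] <- [20 b8]
query mem[0x12]=0x16, mem[0x1f]=0x39, mem[0x15]=0x20, mem[0x1e]=0xab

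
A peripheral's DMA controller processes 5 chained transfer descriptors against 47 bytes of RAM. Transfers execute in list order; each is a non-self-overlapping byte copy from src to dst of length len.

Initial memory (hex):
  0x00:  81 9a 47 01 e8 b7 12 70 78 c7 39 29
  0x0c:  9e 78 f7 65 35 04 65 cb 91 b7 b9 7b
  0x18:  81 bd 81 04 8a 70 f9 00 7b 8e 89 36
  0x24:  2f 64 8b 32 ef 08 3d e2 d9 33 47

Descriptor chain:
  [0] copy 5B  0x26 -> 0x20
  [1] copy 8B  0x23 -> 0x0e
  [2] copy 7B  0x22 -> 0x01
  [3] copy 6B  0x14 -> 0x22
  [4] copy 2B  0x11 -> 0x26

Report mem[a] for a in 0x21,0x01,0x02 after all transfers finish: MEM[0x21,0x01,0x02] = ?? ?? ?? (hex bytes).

[0] 0x26->0x20 len=5 : 8b 32 ef 08 3d
[1] 0x23->0x0e len=8 : 08 3d 64 8b 32 ef 08 3d
[2] 0x22->0x01 len=7 : ef 08 3d 64 8b 32 ef
[3] 0x14->0x22 len=6 : 08 3d b9 7b 81 bd
[4] 0x11->0x26 len=2 : 8b 32
query mem[0x21]=0x32, mem[0x01]=0xef, mem[0x02]=0x08

MEM[0x21,0x01,0x02] = 32 ef 08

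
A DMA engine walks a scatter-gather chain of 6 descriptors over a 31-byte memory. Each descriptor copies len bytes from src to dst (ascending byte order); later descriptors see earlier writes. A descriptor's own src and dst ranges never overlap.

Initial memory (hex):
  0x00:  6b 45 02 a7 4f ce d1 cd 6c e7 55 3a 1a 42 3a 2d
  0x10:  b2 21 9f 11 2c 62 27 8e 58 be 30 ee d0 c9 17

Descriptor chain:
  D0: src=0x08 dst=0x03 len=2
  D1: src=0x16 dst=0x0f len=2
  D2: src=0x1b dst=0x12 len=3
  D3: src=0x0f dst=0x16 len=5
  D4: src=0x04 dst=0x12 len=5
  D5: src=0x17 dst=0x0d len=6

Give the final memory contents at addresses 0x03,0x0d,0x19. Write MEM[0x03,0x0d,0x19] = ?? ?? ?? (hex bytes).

MEM[0x03,0x0d,0x19] = 6c 8e ee

[0] 0x08->0x03 len=2 : 6c e7
[1] 0x16->0x0f len=2 : 27 8e
[2] 0x1b->0x12 len=3 : ee d0 c9
[3] 0x0f->0x16 len=5 : 27 8e 21 ee d0
[4] 0x04->0x12 len=5 : e7 ce d1 cd 6c
[5] 0x17->0x0d len=6 : 8e 21 ee d0 ee d0
query mem[0x03]=0x6c, mem[0x0d]=0x8e, mem[0x19]=0xee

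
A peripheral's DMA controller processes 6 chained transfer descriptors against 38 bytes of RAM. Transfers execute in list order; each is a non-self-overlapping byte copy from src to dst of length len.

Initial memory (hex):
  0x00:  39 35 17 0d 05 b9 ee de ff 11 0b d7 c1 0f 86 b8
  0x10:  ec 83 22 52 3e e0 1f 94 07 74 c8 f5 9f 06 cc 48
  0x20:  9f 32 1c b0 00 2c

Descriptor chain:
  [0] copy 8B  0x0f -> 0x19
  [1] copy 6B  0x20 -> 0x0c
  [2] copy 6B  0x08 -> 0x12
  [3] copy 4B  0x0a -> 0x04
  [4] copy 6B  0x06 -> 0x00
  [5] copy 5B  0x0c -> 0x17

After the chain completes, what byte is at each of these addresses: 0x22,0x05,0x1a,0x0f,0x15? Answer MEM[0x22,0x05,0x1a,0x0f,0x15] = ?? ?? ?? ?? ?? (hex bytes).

#0 dst[0x19+8] := {0xb8,0xec,0x83,0x22,0x52,0x3e,0xe0,0x1f}
#1 dst[0x0c+6] := {0x1f,0x32,0x1c,0xb0,0x00,0x2c}
#2 dst[0x12+6] := {0xff,0x11,0x0b,0xd7,0x1f,0x32}
#3 dst[0x04+4] := {0x0b,0xd7,0x1f,0x32}
#4 dst[0x00+6] := {0x1f,0x32,0xff,0x11,0x0b,0xd7}
#5 dst[0x17+5] := {0x1f,0x32,0x1c,0xb0,0x00}
query mem[0x22]=0x1c, mem[0x05]=0xd7, mem[0x1a]=0xb0, mem[0x0f]=0xb0, mem[0x15]=0xd7

MEM[0x22,0x05,0x1a,0x0f,0x15] = 1c d7 b0 b0 d7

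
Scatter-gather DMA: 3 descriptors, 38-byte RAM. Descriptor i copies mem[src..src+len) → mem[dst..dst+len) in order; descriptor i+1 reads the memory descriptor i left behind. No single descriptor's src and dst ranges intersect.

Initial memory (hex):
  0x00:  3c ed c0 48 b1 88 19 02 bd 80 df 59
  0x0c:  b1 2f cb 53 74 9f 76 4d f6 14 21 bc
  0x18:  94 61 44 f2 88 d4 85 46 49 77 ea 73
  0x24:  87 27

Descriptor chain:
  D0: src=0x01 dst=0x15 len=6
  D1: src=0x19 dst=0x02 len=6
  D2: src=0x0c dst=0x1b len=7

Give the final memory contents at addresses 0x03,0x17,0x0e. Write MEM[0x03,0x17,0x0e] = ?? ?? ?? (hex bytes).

D0: mem[0x15..0x1a] <- [ed c0 48 b1 88 19]
D1: mem[0x02..0x07] <- [88 19 f2 88 d4 85]
D2: mem[0x1b..0x21] <- [b1 2f cb 53 74 9f 76]
query mem[0x03]=0x19, mem[0x17]=0x48, mem[0x0e]=0xcb

MEM[0x03,0x17,0x0e] = 19 48 cb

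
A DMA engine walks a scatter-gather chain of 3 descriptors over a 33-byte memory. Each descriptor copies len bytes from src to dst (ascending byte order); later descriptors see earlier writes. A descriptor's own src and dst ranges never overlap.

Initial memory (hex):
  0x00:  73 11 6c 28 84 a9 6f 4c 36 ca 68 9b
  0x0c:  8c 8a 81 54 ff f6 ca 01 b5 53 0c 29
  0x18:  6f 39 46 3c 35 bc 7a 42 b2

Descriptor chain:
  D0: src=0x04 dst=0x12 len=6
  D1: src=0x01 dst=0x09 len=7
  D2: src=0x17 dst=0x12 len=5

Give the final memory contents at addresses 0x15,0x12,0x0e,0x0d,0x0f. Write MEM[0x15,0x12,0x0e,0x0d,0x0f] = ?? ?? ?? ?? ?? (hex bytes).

[0] 0x04->0x12 len=6 : 84 a9 6f 4c 36 ca
[1] 0x01->0x09 len=7 : 11 6c 28 84 a9 6f 4c
[2] 0x17->0x12 len=5 : ca 6f 39 46 3c
query mem[0x15]=0x46, mem[0x12]=0xca, mem[0x0e]=0x6f, mem[0x0d]=0xa9, mem[0x0f]=0x4c

MEM[0x15,0x12,0x0e,0x0d,0x0f] = 46 ca 6f a9 4c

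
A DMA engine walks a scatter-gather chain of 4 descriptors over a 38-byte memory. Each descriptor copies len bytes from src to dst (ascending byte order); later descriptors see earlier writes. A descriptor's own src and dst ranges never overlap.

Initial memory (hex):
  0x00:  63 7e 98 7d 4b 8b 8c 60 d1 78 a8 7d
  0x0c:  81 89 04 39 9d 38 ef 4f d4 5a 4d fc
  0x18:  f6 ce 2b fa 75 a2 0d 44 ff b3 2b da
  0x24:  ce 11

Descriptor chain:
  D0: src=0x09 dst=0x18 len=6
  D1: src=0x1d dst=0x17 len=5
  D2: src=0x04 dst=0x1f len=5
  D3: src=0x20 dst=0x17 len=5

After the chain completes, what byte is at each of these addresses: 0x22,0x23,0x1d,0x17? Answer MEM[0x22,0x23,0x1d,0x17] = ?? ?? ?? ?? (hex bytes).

D0: mem[0x18..0x1d] <- [78 a8 7d 81 89 04]
D1: mem[0x17..0x1b] <- [04 0d 44 ff b3]
D2: mem[0x1f..0x23] <- [4b 8b 8c 60 d1]
D3: mem[0x17..0x1b] <- [8b 8c 60 d1 ce]
query mem[0x22]=0x60, mem[0x23]=0xd1, mem[0x1d]=0x04, mem[0x17]=0x8b

MEM[0x22,0x23,0x1d,0x17] = 60 d1 04 8b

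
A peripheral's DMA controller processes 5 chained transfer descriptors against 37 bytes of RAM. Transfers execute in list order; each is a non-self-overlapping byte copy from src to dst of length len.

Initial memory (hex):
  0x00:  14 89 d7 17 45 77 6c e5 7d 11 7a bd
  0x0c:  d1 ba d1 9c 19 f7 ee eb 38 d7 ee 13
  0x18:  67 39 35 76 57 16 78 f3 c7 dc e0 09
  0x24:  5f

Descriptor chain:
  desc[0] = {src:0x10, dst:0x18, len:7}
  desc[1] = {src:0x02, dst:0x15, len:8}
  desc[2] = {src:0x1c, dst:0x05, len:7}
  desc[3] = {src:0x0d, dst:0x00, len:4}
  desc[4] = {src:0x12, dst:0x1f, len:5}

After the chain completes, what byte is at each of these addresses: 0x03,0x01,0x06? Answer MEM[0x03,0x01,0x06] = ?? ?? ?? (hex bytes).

#0 dst[0x18+7] := {0x19,0xf7,0xee,0xeb,0x38,0xd7,0xee}
#1 dst[0x15+8] := {0xd7,0x17,0x45,0x77,0x6c,0xe5,0x7d,0x11}
#2 dst[0x05+7] := {0x11,0xd7,0xee,0xf3,0xc7,0xdc,0xe0}
#3 dst[0x00+4] := {0xba,0xd1,0x9c,0x19}
#4 dst[0x1f+5] := {0xee,0xeb,0x38,0xd7,0x17}
query mem[0x03]=0x19, mem[0x01]=0xd1, mem[0x06]=0xd7

MEM[0x03,0x01,0x06] = 19 d1 d7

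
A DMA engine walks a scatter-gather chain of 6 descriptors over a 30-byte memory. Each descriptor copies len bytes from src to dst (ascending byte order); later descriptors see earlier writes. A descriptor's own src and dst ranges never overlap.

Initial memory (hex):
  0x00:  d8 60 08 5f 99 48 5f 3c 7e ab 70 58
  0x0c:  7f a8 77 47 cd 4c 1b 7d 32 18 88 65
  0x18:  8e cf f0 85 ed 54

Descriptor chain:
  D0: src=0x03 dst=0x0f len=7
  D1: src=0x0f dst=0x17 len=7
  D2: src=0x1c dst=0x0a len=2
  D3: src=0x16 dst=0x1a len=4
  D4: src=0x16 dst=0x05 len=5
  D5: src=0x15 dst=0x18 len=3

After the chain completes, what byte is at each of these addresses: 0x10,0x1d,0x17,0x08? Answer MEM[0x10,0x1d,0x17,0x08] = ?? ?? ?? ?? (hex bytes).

#0 dst[0x0f+7] := {0x5f,0x99,0x48,0x5f,0x3c,0x7e,0xab}
#1 dst[0x17+7] := {0x5f,0x99,0x48,0x5f,0x3c,0x7e,0xab}
#2 dst[0x0a+2] := {0x7e,0xab}
#3 dst[0x1a+4] := {0x88,0x5f,0x99,0x48}
#4 dst[0x05+5] := {0x88,0x5f,0x99,0x48,0x88}
#5 dst[0x18+3] := {0xab,0x88,0x5f}
query mem[0x10]=0x99, mem[0x1d]=0x48, mem[0x17]=0x5f, mem[0x08]=0x48

MEM[0x10,0x1d,0x17,0x08] = 99 48 5f 48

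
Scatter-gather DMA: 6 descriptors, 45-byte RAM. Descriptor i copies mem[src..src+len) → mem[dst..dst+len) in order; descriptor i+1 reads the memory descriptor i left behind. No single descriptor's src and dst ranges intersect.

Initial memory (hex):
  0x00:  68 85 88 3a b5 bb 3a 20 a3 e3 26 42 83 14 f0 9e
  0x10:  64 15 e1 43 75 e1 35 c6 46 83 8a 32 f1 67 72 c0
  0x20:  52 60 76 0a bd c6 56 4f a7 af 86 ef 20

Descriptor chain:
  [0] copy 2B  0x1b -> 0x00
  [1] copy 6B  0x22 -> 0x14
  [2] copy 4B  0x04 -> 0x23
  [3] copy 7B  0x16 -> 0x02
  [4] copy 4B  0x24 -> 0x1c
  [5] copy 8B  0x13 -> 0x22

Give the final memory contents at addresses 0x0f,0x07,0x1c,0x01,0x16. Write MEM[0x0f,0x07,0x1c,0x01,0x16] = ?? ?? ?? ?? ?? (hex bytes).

MEM[0x0f,0x07,0x1c,0x01,0x16] = 9e 32 bb f1 bd

#0 dst[0x00+2] := {0x32,0xf1}
#1 dst[0x14+6] := {0x76,0x0a,0xbd,0xc6,0x56,0x4f}
#2 dst[0x23+4] := {0xb5,0xbb,0x3a,0x20}
#3 dst[0x02+7] := {0xbd,0xc6,0x56,0x4f,0x8a,0x32,0xf1}
#4 dst[0x1c+4] := {0xbb,0x3a,0x20,0x4f}
#5 dst[0x22+8] := {0x43,0x76,0x0a,0xbd,0xc6,0x56,0x4f,0x8a}
query mem[0x0f]=0x9e, mem[0x07]=0x32, mem[0x1c]=0xbb, mem[0x01]=0xf1, mem[0x16]=0xbd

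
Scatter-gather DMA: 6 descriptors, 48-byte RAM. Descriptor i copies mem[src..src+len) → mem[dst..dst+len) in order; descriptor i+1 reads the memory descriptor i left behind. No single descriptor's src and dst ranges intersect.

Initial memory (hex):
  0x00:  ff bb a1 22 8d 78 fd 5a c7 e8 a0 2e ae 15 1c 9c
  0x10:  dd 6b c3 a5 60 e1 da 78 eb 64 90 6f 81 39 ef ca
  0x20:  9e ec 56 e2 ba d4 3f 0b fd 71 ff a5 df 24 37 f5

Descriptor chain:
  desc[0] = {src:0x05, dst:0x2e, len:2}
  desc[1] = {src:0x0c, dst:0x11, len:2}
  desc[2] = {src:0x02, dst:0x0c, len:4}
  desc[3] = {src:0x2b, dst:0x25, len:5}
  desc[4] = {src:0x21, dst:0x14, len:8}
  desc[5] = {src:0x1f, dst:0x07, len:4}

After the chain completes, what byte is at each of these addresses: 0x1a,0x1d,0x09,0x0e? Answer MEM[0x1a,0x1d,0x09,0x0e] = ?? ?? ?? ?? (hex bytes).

MEM[0x1a,0x1d,0x09,0x0e] = 24 39 ec 8d

[0] 0x05->0x2e len=2 : 78 fd
[1] 0x0c->0x11 len=2 : ae 15
[2] 0x02->0x0c len=4 : a1 22 8d 78
[3] 0x2b->0x25 len=5 : a5 df 24 78 fd
[4] 0x21->0x14 len=8 : ec 56 e2 ba a5 df 24 78
[5] 0x1f->0x07 len=4 : ca 9e ec 56
query mem[0x1a]=0x24, mem[0x1d]=0x39, mem[0x09]=0xec, mem[0x0e]=0x8d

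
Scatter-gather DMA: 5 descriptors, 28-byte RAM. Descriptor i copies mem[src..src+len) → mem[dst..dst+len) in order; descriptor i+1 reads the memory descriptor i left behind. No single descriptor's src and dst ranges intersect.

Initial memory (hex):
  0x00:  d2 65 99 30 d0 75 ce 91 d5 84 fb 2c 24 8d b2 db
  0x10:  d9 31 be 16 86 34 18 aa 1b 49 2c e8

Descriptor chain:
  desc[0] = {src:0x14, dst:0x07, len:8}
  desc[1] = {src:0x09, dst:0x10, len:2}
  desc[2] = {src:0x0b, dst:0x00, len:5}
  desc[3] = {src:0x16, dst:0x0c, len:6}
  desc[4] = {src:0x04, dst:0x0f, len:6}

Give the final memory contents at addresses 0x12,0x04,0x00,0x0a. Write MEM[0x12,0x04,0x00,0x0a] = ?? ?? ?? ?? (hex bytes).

#0 dst[0x07+8] := {0x86,0x34,0x18,0xaa,0x1b,0x49,0x2c,0xe8}
#1 dst[0x10+2] := {0x18,0xaa}
#2 dst[0x00+5] := {0x1b,0x49,0x2c,0xe8,0xdb}
#3 dst[0x0c+6] := {0x18,0xaa,0x1b,0x49,0x2c,0xe8}
#4 dst[0x0f+6] := {0xdb,0x75,0xce,0x86,0x34,0x18}
query mem[0x12]=0x86, mem[0x04]=0xdb, mem[0x00]=0x1b, mem[0x0a]=0xaa

MEM[0x12,0x04,0x00,0x0a] = 86 db 1b aa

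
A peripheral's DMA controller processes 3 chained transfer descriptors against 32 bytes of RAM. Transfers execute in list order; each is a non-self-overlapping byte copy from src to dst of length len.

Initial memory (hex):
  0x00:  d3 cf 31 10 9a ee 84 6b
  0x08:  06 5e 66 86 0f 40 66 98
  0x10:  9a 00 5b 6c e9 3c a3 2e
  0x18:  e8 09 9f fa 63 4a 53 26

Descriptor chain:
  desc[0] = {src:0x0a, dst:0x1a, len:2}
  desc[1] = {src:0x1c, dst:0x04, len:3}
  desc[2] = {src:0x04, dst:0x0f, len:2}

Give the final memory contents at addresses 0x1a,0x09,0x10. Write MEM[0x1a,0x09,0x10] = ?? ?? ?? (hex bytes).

MEM[0x1a,0x09,0x10] = 66 5e 4a

[0] 0x0a->0x1a len=2 : 66 86
[1] 0x1c->0x04 len=3 : 63 4a 53
[2] 0x04->0x0f len=2 : 63 4a
query mem[0x1a]=0x66, mem[0x09]=0x5e, mem[0x10]=0x4a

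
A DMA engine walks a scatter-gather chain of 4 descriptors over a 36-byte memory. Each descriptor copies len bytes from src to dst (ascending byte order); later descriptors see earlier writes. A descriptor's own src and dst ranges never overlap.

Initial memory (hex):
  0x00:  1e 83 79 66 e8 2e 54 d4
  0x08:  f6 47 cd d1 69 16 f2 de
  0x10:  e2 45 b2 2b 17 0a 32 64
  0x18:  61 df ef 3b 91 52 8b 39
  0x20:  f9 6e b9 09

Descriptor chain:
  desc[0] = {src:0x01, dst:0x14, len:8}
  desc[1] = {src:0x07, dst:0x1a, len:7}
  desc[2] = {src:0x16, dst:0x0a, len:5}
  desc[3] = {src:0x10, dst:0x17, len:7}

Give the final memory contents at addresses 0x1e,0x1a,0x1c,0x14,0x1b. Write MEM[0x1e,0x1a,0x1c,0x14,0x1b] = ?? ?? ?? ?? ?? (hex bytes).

D0: mem[0x14..0x1b] <- [83 79 66 e8 2e 54 d4 f6]
D1: mem[0x1a..0x20] <- [d4 f6 47 cd d1 69 16]
D2: mem[0x0a..0x0e] <- [66 e8 2e 54 d4]
D3: mem[0x17..0x1d] <- [e2 45 b2 2b 83 79 66]
query mem[0x1e]=0xd1, mem[0x1a]=0x2b, mem[0x1c]=0x79, mem[0x14]=0x83, mem[0x1b]=0x83

MEM[0x1e,0x1a,0x1c,0x14,0x1b] = d1 2b 79 83 83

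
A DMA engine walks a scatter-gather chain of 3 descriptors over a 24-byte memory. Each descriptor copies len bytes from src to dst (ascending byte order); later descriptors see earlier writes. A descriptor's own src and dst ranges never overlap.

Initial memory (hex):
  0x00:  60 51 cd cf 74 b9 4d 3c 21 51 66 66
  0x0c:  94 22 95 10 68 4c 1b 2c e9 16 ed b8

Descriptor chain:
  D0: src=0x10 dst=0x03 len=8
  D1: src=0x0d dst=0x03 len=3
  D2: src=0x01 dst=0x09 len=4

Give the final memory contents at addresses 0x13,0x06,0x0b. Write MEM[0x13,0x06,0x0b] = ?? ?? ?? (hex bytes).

MEM[0x13,0x06,0x0b] = 2c 2c 22

  after D0: wrote 8B at 0x03 = 684c1b2ce916edb8
  after D1: wrote 3B at 0x03 = 229510
  after D2: wrote 4B at 0x09 = 51cd2295
query mem[0x13]=0x2c, mem[0x06]=0x2c, mem[0x0b]=0x22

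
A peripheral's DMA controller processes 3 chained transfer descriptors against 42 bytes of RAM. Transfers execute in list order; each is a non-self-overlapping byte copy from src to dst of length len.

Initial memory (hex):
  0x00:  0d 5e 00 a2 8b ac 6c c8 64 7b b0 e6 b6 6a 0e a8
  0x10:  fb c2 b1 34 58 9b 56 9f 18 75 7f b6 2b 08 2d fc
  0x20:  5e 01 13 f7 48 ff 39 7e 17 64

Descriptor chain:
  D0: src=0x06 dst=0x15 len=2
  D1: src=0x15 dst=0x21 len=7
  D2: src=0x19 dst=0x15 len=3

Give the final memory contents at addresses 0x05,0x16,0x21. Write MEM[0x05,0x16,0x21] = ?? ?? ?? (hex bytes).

MEM[0x05,0x16,0x21] = ac 7f 6c

  after D0: wrote 2B at 0x15 = 6cc8
  after D1: wrote 7B at 0x21 = 6cc89f18757fb6
  after D2: wrote 3B at 0x15 = 757fb6
query mem[0x05]=0xac, mem[0x16]=0x7f, mem[0x21]=0x6c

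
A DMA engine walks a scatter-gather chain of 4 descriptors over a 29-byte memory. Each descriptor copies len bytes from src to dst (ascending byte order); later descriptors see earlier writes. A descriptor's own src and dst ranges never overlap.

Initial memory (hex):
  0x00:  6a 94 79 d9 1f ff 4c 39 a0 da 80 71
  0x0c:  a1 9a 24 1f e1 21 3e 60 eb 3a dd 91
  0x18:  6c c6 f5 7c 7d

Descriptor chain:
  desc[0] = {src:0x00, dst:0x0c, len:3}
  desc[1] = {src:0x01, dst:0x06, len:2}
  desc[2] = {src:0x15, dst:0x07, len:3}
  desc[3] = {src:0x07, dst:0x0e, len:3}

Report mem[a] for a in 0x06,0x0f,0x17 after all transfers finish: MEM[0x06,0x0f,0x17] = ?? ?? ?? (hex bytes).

  after D0: wrote 3B at 0x0c = 6a9479
  after D1: wrote 2B at 0x06 = 9479
  after D2: wrote 3B at 0x07 = 3add91
  after D3: wrote 3B at 0x0e = 3add91
query mem[0x06]=0x94, mem[0x0f]=0xdd, mem[0x17]=0x91

MEM[0x06,0x0f,0x17] = 94 dd 91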